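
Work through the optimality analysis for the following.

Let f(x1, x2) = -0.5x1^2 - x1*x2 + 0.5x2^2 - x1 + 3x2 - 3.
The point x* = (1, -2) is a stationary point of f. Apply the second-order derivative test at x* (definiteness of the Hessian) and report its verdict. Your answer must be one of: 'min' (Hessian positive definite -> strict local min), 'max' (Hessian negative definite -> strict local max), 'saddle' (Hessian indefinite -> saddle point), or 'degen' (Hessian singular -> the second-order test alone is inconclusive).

Compute the Hessian H = grad^2 f:
  H = [[-1, -1], [-1, 1]]
Verify stationarity: grad f(x*) = H x* + g = (0, 0).
Eigenvalues of H: -1.4142, 1.4142.
Eigenvalues have mixed signs, so H is indefinite -> x* is a saddle point.

saddle


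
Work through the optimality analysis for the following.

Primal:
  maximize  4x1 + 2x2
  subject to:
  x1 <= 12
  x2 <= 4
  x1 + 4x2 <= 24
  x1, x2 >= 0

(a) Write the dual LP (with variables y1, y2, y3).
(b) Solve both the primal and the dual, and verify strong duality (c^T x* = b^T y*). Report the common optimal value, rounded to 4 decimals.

The standard primal-dual pair for 'max c^T x s.t. A x <= b, x >= 0' is:
  Dual:  min b^T y  s.t.  A^T y >= c,  y >= 0.

So the dual LP is:
  minimize  12y1 + 4y2 + 24y3
  subject to:
    y1 + y3 >= 4
    y2 + 4y3 >= 2
    y1, y2, y3 >= 0

Solving the primal: x* = (12, 3).
  primal value c^T x* = 54.
Solving the dual: y* = (3.5, 0, 0.5).
  dual value b^T y* = 54.
Strong duality: c^T x* = b^T y*. Confirmed.

54


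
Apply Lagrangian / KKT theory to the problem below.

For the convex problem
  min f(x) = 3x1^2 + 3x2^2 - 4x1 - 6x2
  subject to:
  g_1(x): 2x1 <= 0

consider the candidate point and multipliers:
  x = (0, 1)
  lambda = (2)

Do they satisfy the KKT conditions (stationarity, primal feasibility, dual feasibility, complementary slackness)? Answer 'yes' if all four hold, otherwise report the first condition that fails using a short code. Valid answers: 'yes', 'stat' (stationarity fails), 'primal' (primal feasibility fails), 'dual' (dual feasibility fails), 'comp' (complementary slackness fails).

Gradient of f: grad f(x) = Q x + c = (-4, 0)
Constraint values g_i(x) = a_i^T x - b_i:
  g_1((0, 1)) = 0
Stationarity residual: grad f(x) + sum_i lambda_i a_i = (0, 0)
  -> stationarity OK
Primal feasibility (all g_i <= 0): OK
Dual feasibility (all lambda_i >= 0): OK
Complementary slackness (lambda_i * g_i(x) = 0 for all i): OK

Verdict: yes, KKT holds.

yes


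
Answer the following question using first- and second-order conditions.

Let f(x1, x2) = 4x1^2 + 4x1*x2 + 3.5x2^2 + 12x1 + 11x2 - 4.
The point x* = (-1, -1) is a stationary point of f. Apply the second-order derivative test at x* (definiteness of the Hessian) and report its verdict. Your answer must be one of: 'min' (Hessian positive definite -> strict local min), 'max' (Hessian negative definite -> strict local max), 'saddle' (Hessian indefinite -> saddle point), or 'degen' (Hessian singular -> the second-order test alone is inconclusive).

Compute the Hessian H = grad^2 f:
  H = [[8, 4], [4, 7]]
Verify stationarity: grad f(x*) = H x* + g = (0, 0).
Eigenvalues of H: 3.4689, 11.5311.
Both eigenvalues > 0, so H is positive definite -> x* is a strict local min.

min


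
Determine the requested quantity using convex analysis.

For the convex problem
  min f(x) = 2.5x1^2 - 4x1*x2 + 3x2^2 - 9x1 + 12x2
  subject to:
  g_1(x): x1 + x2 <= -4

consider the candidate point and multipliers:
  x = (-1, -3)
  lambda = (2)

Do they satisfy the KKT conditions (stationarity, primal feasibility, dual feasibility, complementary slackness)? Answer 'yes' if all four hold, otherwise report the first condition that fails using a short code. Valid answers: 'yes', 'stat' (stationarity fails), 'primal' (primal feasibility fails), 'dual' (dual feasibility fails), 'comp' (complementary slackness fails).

Gradient of f: grad f(x) = Q x + c = (-2, -2)
Constraint values g_i(x) = a_i^T x - b_i:
  g_1((-1, -3)) = 0
Stationarity residual: grad f(x) + sum_i lambda_i a_i = (0, 0)
  -> stationarity OK
Primal feasibility (all g_i <= 0): OK
Dual feasibility (all lambda_i >= 0): OK
Complementary slackness (lambda_i * g_i(x) = 0 for all i): OK

Verdict: yes, KKT holds.

yes


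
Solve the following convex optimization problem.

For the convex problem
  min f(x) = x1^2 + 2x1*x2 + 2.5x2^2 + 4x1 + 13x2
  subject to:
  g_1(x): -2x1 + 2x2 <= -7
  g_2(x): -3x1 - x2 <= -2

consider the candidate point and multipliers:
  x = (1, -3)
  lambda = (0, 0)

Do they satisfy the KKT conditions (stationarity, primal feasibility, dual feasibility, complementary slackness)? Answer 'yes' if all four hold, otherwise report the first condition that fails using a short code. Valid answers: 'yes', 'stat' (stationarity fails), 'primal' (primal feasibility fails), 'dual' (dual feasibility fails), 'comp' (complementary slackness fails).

Gradient of f: grad f(x) = Q x + c = (0, 0)
Constraint values g_i(x) = a_i^T x - b_i:
  g_1((1, -3)) = -1
  g_2((1, -3)) = 2
Stationarity residual: grad f(x) + sum_i lambda_i a_i = (0, 0)
  -> stationarity OK
Primal feasibility (all g_i <= 0): FAILS
Dual feasibility (all lambda_i >= 0): OK
Complementary slackness (lambda_i * g_i(x) = 0 for all i): OK

Verdict: the first failing condition is primal_feasibility -> primal.

primal


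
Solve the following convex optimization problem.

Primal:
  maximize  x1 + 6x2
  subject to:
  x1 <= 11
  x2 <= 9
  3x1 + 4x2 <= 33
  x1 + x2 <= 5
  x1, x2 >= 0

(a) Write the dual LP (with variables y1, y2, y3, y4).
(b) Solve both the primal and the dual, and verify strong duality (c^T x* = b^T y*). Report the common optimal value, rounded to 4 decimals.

The standard primal-dual pair for 'max c^T x s.t. A x <= b, x >= 0' is:
  Dual:  min b^T y  s.t.  A^T y >= c,  y >= 0.

So the dual LP is:
  minimize  11y1 + 9y2 + 33y3 + 5y4
  subject to:
    y1 + 3y3 + y4 >= 1
    y2 + 4y3 + y4 >= 6
    y1, y2, y3, y4 >= 0

Solving the primal: x* = (0, 5).
  primal value c^T x* = 30.
Solving the dual: y* = (0, 0, 0, 6).
  dual value b^T y* = 30.
Strong duality: c^T x* = b^T y*. Confirmed.

30


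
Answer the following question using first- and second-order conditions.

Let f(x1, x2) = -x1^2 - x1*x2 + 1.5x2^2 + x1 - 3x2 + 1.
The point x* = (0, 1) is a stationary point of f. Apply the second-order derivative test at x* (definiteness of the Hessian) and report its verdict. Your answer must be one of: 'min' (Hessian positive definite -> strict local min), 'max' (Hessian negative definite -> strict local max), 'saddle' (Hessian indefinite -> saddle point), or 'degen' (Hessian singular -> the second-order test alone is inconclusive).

Compute the Hessian H = grad^2 f:
  H = [[-2, -1], [-1, 3]]
Verify stationarity: grad f(x*) = H x* + g = (0, 0).
Eigenvalues of H: -2.1926, 3.1926.
Eigenvalues have mixed signs, so H is indefinite -> x* is a saddle point.

saddle


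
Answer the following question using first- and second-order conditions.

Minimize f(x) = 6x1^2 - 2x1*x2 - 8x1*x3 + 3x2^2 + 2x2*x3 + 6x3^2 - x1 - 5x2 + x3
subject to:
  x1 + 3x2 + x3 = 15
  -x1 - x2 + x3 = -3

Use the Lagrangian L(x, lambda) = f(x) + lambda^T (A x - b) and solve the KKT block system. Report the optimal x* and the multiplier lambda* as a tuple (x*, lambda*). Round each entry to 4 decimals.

Form the Lagrangian:
  L(x, lambda) = (1/2) x^T Q x + c^T x + lambda^T (A x - b)
Stationarity (grad_x L = 0): Q x + c + A^T lambda = 0.
Primal feasibility: A x = b.

This gives the KKT block system:
  [ Q   A^T ] [ x     ]   [-c ]
  [ A    0  ] [ lambda ] = [ b ]

Solving the linear system:
  x*      = (2.1579, 3.4211, 2.5789)
  lambda* = (-9.4737, -12.0526)
  f(x*)   = 44.6316

x* = (2.1579, 3.4211, 2.5789), lambda* = (-9.4737, -12.0526)


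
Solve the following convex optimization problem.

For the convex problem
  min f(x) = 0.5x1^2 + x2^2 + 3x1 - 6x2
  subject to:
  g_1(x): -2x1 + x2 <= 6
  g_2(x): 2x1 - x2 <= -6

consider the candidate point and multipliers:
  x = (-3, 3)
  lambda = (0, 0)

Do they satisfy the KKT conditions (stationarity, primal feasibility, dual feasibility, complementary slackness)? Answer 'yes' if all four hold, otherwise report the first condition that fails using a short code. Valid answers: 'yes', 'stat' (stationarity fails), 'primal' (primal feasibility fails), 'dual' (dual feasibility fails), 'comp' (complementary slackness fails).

Gradient of f: grad f(x) = Q x + c = (0, 0)
Constraint values g_i(x) = a_i^T x - b_i:
  g_1((-3, 3)) = 3
  g_2((-3, 3)) = -3
Stationarity residual: grad f(x) + sum_i lambda_i a_i = (0, 0)
  -> stationarity OK
Primal feasibility (all g_i <= 0): FAILS
Dual feasibility (all lambda_i >= 0): OK
Complementary slackness (lambda_i * g_i(x) = 0 for all i): OK

Verdict: the first failing condition is primal_feasibility -> primal.

primal


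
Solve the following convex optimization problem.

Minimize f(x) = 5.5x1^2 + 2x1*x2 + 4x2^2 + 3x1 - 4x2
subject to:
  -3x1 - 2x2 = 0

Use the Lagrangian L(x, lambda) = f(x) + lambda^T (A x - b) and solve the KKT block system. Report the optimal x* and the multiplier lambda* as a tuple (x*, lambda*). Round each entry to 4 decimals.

Form the Lagrangian:
  L(x, lambda) = (1/2) x^T Q x + c^T x + lambda^T (A x - b)
Stationarity (grad_x L = 0): Q x + c + A^T lambda = 0.
Primal feasibility: A x = b.

This gives the KKT block system:
  [ Q   A^T ] [ x     ]   [-c ]
  [ A    0  ] [ lambda ] = [ b ]

Solving the linear system:
  x*      = (-0.3913, 0.587)
  lambda* = (-0.0435)
  f(x*)   = -1.7609

x* = (-0.3913, 0.587), lambda* = (-0.0435)


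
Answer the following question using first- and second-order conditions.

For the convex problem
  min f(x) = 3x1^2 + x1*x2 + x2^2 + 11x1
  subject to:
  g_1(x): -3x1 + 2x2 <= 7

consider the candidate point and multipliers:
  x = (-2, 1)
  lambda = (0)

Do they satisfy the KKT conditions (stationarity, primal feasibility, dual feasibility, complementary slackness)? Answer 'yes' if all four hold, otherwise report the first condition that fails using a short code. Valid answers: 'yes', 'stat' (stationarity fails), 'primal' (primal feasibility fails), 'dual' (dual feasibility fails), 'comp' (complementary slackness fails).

Gradient of f: grad f(x) = Q x + c = (0, 0)
Constraint values g_i(x) = a_i^T x - b_i:
  g_1((-2, 1)) = 1
Stationarity residual: grad f(x) + sum_i lambda_i a_i = (0, 0)
  -> stationarity OK
Primal feasibility (all g_i <= 0): FAILS
Dual feasibility (all lambda_i >= 0): OK
Complementary slackness (lambda_i * g_i(x) = 0 for all i): OK

Verdict: the first failing condition is primal_feasibility -> primal.

primal


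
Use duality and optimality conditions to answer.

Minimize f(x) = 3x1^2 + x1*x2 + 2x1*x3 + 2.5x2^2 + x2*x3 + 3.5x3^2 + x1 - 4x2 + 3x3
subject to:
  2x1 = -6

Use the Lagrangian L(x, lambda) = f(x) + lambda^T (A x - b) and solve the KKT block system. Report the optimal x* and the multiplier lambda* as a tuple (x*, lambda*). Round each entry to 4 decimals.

Form the Lagrangian:
  L(x, lambda) = (1/2) x^T Q x + c^T x + lambda^T (A x - b)
Stationarity (grad_x L = 0): Q x + c + A^T lambda = 0.
Primal feasibility: A x = b.

This gives the KKT block system:
  [ Q   A^T ] [ x     ]   [-c ]
  [ A    0  ] [ lambda ] = [ b ]

Solving the linear system:
  x*      = (-3, 1.3529, 0.2353)
  lambda* = (7.5882)
  f(x*)   = 18.9118

x* = (-3, 1.3529, 0.2353), lambda* = (7.5882)


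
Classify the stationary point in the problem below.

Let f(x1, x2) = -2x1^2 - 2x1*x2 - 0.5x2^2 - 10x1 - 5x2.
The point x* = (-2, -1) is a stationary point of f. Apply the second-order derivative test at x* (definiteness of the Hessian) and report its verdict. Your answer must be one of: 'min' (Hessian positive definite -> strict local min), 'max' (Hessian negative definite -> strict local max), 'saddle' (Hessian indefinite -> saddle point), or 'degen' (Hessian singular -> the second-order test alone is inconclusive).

Compute the Hessian H = grad^2 f:
  H = [[-4, -2], [-2, -1]]
Verify stationarity: grad f(x*) = H x* + g = (0, 0).
Eigenvalues of H: -5, 0.
H has a zero eigenvalue (singular; negative semidefinite but not definite), so H is neither positive definite, negative definite, nor indefinite. The second-order test alone is inconclusive -> degen.
(Indeed, f is constant along the null direction of H through x*, so x* is not a strict local extremum.)

degen


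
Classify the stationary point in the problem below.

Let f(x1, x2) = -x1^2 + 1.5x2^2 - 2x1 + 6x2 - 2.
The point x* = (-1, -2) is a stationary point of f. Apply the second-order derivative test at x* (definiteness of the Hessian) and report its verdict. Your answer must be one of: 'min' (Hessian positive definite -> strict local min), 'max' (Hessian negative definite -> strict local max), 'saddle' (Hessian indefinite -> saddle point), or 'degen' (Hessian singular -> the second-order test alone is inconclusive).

Compute the Hessian H = grad^2 f:
  H = [[-2, 0], [0, 3]]
Verify stationarity: grad f(x*) = H x* + g = (0, 0).
Eigenvalues of H: -2, 3.
Eigenvalues have mixed signs, so H is indefinite -> x* is a saddle point.

saddle


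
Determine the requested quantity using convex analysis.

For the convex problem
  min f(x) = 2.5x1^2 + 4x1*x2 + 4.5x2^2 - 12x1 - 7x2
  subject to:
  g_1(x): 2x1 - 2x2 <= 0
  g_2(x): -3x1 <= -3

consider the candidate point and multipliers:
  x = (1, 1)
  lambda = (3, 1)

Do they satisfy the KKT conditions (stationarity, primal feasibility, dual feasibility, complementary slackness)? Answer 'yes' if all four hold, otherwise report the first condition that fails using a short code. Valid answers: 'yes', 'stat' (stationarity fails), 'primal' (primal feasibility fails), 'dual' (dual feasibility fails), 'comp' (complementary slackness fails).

Gradient of f: grad f(x) = Q x + c = (-3, 6)
Constraint values g_i(x) = a_i^T x - b_i:
  g_1((1, 1)) = 0
  g_2((1, 1)) = 0
Stationarity residual: grad f(x) + sum_i lambda_i a_i = (0, 0)
  -> stationarity OK
Primal feasibility (all g_i <= 0): OK
Dual feasibility (all lambda_i >= 0): OK
Complementary slackness (lambda_i * g_i(x) = 0 for all i): OK

Verdict: yes, KKT holds.

yes


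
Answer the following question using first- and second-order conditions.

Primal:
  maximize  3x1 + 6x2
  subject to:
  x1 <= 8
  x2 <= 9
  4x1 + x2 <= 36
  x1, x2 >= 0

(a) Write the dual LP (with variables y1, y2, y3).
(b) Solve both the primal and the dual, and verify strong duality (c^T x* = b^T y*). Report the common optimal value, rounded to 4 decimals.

The standard primal-dual pair for 'max c^T x s.t. A x <= b, x >= 0' is:
  Dual:  min b^T y  s.t.  A^T y >= c,  y >= 0.

So the dual LP is:
  minimize  8y1 + 9y2 + 36y3
  subject to:
    y1 + 4y3 >= 3
    y2 + y3 >= 6
    y1, y2, y3 >= 0

Solving the primal: x* = (6.75, 9).
  primal value c^T x* = 74.25.
Solving the dual: y* = (0, 5.25, 0.75).
  dual value b^T y* = 74.25.
Strong duality: c^T x* = b^T y*. Confirmed.

74.25


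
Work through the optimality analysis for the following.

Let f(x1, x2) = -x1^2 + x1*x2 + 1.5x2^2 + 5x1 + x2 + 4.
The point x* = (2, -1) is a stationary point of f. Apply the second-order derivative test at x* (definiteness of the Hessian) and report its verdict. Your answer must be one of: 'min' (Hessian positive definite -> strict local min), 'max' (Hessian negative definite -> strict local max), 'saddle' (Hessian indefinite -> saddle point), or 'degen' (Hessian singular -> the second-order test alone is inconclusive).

Compute the Hessian H = grad^2 f:
  H = [[-2, 1], [1, 3]]
Verify stationarity: grad f(x*) = H x* + g = (0, 0).
Eigenvalues of H: -2.1926, 3.1926.
Eigenvalues have mixed signs, so H is indefinite -> x* is a saddle point.

saddle


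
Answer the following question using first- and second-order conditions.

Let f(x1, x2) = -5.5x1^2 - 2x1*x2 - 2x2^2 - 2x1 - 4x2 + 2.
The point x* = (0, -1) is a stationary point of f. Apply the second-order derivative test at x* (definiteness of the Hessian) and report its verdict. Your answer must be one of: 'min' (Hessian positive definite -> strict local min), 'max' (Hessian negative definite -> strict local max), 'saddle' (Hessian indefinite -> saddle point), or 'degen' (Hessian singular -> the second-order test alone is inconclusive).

Compute the Hessian H = grad^2 f:
  H = [[-11, -2], [-2, -4]]
Verify stationarity: grad f(x*) = H x* + g = (0, 0).
Eigenvalues of H: -11.5311, -3.4689.
Both eigenvalues < 0, so H is negative definite -> x* is a strict local max.

max


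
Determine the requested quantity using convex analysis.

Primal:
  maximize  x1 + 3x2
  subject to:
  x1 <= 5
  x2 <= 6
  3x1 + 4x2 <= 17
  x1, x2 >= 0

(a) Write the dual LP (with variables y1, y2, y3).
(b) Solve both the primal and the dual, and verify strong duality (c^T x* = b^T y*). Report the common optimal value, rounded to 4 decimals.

The standard primal-dual pair for 'max c^T x s.t. A x <= b, x >= 0' is:
  Dual:  min b^T y  s.t.  A^T y >= c,  y >= 0.

So the dual LP is:
  minimize  5y1 + 6y2 + 17y3
  subject to:
    y1 + 3y3 >= 1
    y2 + 4y3 >= 3
    y1, y2, y3 >= 0

Solving the primal: x* = (0, 4.25).
  primal value c^T x* = 12.75.
Solving the dual: y* = (0, 0, 0.75).
  dual value b^T y* = 12.75.
Strong duality: c^T x* = b^T y*. Confirmed.

12.75


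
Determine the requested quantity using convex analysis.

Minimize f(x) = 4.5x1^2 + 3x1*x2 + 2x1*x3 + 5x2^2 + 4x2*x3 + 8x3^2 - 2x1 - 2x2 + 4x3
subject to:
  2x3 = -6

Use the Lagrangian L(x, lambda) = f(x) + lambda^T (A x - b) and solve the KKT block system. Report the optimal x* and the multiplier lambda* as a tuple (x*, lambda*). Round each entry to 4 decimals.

Form the Lagrangian:
  L(x, lambda) = (1/2) x^T Q x + c^T x + lambda^T (A x - b)
Stationarity (grad_x L = 0): Q x + c + A^T lambda = 0.
Primal feasibility: A x = b.

This gives the KKT block system:
  [ Q   A^T ] [ x     ]   [-c ]
  [ A    0  ] [ lambda ] = [ b ]

Solving the linear system:
  x*      = (0.4691, 1.2593, -3)
  lambda* = (19.0123)
  f(x*)   = 49.3086

x* = (0.4691, 1.2593, -3), lambda* = (19.0123)


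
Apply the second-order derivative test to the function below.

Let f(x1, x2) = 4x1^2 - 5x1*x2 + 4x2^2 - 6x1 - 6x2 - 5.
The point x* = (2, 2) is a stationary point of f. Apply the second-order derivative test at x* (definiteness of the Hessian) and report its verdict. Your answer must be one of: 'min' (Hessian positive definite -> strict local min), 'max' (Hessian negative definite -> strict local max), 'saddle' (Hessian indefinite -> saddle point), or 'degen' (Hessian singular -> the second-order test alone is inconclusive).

Compute the Hessian H = grad^2 f:
  H = [[8, -5], [-5, 8]]
Verify stationarity: grad f(x*) = H x* + g = (0, 0).
Eigenvalues of H: 3, 13.
Both eigenvalues > 0, so H is positive definite -> x* is a strict local min.

min


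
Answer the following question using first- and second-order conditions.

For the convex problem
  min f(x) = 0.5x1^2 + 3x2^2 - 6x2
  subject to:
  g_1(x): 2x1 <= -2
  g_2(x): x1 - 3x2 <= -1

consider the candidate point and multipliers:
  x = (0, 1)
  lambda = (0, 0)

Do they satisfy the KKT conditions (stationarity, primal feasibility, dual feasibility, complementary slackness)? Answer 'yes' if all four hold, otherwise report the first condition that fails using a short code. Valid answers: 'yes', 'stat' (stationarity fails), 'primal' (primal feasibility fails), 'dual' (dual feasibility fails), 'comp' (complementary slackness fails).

Gradient of f: grad f(x) = Q x + c = (0, 0)
Constraint values g_i(x) = a_i^T x - b_i:
  g_1((0, 1)) = 2
  g_2((0, 1)) = -2
Stationarity residual: grad f(x) + sum_i lambda_i a_i = (0, 0)
  -> stationarity OK
Primal feasibility (all g_i <= 0): FAILS
Dual feasibility (all lambda_i >= 0): OK
Complementary slackness (lambda_i * g_i(x) = 0 for all i): OK

Verdict: the first failing condition is primal_feasibility -> primal.

primal


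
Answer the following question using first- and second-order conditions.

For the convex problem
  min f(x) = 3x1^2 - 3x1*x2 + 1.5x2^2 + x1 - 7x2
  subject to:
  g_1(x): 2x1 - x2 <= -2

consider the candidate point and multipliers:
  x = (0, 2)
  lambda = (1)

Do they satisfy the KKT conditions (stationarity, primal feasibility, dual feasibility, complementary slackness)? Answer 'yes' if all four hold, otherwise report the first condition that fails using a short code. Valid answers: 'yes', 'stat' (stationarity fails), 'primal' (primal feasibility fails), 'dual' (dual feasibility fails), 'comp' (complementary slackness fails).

Gradient of f: grad f(x) = Q x + c = (-5, -1)
Constraint values g_i(x) = a_i^T x - b_i:
  g_1((0, 2)) = 0
Stationarity residual: grad f(x) + sum_i lambda_i a_i = (-3, -2)
  -> stationarity FAILS
Primal feasibility (all g_i <= 0): OK
Dual feasibility (all lambda_i >= 0): OK
Complementary slackness (lambda_i * g_i(x) = 0 for all i): OK

Verdict: the first failing condition is stationarity -> stat.

stat


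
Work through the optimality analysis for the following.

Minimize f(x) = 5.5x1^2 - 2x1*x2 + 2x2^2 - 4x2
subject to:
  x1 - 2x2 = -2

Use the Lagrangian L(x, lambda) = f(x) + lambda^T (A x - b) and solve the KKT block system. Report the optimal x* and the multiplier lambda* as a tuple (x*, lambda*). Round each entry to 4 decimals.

Form the Lagrangian:
  L(x, lambda) = (1/2) x^T Q x + c^T x + lambda^T (A x - b)
Stationarity (grad_x L = 0): Q x + c + A^T lambda = 0.
Primal feasibility: A x = b.

This gives the KKT block system:
  [ Q   A^T ] [ x     ]   [-c ]
  [ A    0  ] [ lambda ] = [ b ]

Solving the linear system:
  x*      = (0.2, 1.1)
  lambda* = (0)
  f(x*)   = -2.2

x* = (0.2, 1.1), lambda* = (0)


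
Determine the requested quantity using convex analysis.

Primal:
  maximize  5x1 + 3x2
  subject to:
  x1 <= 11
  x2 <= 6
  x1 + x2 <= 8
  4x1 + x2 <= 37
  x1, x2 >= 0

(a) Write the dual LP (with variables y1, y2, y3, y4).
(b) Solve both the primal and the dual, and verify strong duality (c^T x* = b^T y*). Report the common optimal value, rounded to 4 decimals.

The standard primal-dual pair for 'max c^T x s.t. A x <= b, x >= 0' is:
  Dual:  min b^T y  s.t.  A^T y >= c,  y >= 0.

So the dual LP is:
  minimize  11y1 + 6y2 + 8y3 + 37y4
  subject to:
    y1 + y3 + 4y4 >= 5
    y2 + y3 + y4 >= 3
    y1, y2, y3, y4 >= 0

Solving the primal: x* = (8, 0).
  primal value c^T x* = 40.
Solving the dual: y* = (0, 0, 5, 0).
  dual value b^T y* = 40.
Strong duality: c^T x* = b^T y*. Confirmed.

40


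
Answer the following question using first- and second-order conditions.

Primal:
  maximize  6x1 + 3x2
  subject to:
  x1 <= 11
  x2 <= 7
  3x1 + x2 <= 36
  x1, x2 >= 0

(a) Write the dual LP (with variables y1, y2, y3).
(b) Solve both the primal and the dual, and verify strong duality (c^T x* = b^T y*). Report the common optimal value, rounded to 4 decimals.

The standard primal-dual pair for 'max c^T x s.t. A x <= b, x >= 0' is:
  Dual:  min b^T y  s.t.  A^T y >= c,  y >= 0.

So the dual LP is:
  minimize  11y1 + 7y2 + 36y3
  subject to:
    y1 + 3y3 >= 6
    y2 + y3 >= 3
    y1, y2, y3 >= 0

Solving the primal: x* = (9.6667, 7).
  primal value c^T x* = 79.
Solving the dual: y* = (0, 1, 2).
  dual value b^T y* = 79.
Strong duality: c^T x* = b^T y*. Confirmed.

79


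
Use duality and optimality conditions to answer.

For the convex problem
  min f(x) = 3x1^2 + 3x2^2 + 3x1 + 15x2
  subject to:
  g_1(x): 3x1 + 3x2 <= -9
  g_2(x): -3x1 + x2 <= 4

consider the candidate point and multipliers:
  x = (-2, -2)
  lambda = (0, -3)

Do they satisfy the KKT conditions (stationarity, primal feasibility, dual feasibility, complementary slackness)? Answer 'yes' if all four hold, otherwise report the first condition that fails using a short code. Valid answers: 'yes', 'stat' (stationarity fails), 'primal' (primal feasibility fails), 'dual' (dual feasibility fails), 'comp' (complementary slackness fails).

Gradient of f: grad f(x) = Q x + c = (-9, 3)
Constraint values g_i(x) = a_i^T x - b_i:
  g_1((-2, -2)) = -3
  g_2((-2, -2)) = 0
Stationarity residual: grad f(x) + sum_i lambda_i a_i = (0, 0)
  -> stationarity OK
Primal feasibility (all g_i <= 0): OK
Dual feasibility (all lambda_i >= 0): FAILS
Complementary slackness (lambda_i * g_i(x) = 0 for all i): OK

Verdict: the first failing condition is dual_feasibility -> dual.

dual


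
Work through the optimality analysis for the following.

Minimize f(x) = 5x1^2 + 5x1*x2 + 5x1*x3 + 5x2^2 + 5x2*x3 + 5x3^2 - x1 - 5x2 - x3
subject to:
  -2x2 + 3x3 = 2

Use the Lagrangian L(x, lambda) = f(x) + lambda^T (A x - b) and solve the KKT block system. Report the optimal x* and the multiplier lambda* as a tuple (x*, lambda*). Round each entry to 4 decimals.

Form the Lagrangian:
  L(x, lambda) = (1/2) x^T Q x + c^T x + lambda^T (A x - b)
Stationarity (grad_x L = 0): Q x + c + A^T lambda = 0.
Primal feasibility: A x = b.

This gives the KKT block system:
  [ Q   A^T ] [ x     ]   [-c ]
  [ A    0  ] [ lambda ] = [ b ]

Solving the linear system:
  x*      = (-0.2235, -0.0118, 0.6588)
  lambda* = (-1.4706)
  f(x*)   = 1.2824

x* = (-0.2235, -0.0118, 0.6588), lambda* = (-1.4706)


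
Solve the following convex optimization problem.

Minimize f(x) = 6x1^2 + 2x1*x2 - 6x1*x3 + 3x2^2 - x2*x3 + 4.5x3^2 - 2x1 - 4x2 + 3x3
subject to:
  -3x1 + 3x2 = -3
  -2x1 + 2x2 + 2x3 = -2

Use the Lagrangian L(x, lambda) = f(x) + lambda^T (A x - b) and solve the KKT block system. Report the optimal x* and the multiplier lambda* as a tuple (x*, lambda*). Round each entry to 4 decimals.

Form the Lagrangian:
  L(x, lambda) = (1/2) x^T Q x + c^T x + lambda^T (A x - b)
Stationarity (grad_x L = 0): Q x + c + A^T lambda = 0.
Primal feasibility: A x = b.

This gives the KKT block system:
  [ Q   A^T ] [ x     ]   [-c ]
  [ A    0  ] [ lambda ] = [ b ]

Solving the linear system:
  x*      = (0.6364, -0.3636, 0)
  lambda* = (1.4848, 0.2273)
  f(x*)   = 2.5455

x* = (0.6364, -0.3636, 0), lambda* = (1.4848, 0.2273)


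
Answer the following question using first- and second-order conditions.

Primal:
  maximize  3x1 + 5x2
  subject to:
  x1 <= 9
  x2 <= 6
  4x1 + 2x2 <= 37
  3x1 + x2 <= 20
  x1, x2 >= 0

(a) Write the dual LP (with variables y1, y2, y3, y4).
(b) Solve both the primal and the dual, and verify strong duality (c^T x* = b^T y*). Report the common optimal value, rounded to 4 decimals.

The standard primal-dual pair for 'max c^T x s.t. A x <= b, x >= 0' is:
  Dual:  min b^T y  s.t.  A^T y >= c,  y >= 0.

So the dual LP is:
  minimize  9y1 + 6y2 + 37y3 + 20y4
  subject to:
    y1 + 4y3 + 3y4 >= 3
    y2 + 2y3 + y4 >= 5
    y1, y2, y3, y4 >= 0

Solving the primal: x* = (4.6667, 6).
  primal value c^T x* = 44.
Solving the dual: y* = (0, 4, 0, 1).
  dual value b^T y* = 44.
Strong duality: c^T x* = b^T y*. Confirmed.

44


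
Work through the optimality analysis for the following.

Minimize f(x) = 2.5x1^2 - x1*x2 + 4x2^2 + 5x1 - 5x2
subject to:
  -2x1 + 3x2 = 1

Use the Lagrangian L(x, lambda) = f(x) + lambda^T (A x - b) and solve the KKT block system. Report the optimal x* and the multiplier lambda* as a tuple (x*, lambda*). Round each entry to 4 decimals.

Form the Lagrangian:
  L(x, lambda) = (1/2) x^T Q x + c^T x + lambda^T (A x - b)
Stationarity (grad_x L = 0): Q x + c + A^T lambda = 0.
Primal feasibility: A x = b.

This gives the KKT block system:
  [ Q   A^T ] [ x     ]   [-c ]
  [ A    0  ] [ lambda ] = [ b ]

Solving the linear system:
  x*      = (-0.4308, 0.0462)
  lambda* = (1.4)
  f(x*)   = -1.8923

x* = (-0.4308, 0.0462), lambda* = (1.4)


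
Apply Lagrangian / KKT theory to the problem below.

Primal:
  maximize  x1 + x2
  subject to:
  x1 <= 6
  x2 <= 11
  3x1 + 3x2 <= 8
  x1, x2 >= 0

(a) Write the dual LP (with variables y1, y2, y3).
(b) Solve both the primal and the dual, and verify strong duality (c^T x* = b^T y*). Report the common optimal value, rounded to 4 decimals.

The standard primal-dual pair for 'max c^T x s.t. A x <= b, x >= 0' is:
  Dual:  min b^T y  s.t.  A^T y >= c,  y >= 0.

So the dual LP is:
  minimize  6y1 + 11y2 + 8y3
  subject to:
    y1 + 3y3 >= 1
    y2 + 3y3 >= 1
    y1, y2, y3 >= 0

Solving the primal: x* = (2.6667, 0).
  primal value c^T x* = 2.6667.
Solving the dual: y* = (0, 0, 0.3333).
  dual value b^T y* = 2.6667.
Strong duality: c^T x* = b^T y*. Confirmed.

2.6667


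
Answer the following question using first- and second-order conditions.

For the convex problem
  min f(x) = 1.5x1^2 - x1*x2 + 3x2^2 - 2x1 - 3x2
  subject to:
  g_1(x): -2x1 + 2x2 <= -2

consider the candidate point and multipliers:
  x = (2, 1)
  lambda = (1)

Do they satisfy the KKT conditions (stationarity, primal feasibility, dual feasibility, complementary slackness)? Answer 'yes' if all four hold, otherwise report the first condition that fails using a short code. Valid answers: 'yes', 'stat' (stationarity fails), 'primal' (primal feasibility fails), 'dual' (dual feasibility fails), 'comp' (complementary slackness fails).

Gradient of f: grad f(x) = Q x + c = (3, 1)
Constraint values g_i(x) = a_i^T x - b_i:
  g_1((2, 1)) = 0
Stationarity residual: grad f(x) + sum_i lambda_i a_i = (1, 3)
  -> stationarity FAILS
Primal feasibility (all g_i <= 0): OK
Dual feasibility (all lambda_i >= 0): OK
Complementary slackness (lambda_i * g_i(x) = 0 for all i): OK

Verdict: the first failing condition is stationarity -> stat.

stat


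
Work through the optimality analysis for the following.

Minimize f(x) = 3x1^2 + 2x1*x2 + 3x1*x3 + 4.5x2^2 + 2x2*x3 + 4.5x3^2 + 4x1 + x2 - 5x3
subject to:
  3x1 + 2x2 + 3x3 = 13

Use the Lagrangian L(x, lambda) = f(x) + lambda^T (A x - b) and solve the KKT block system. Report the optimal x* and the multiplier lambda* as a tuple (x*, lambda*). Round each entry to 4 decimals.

Form the Lagrangian:
  L(x, lambda) = (1/2) x^T Q x + c^T x + lambda^T (A x - b)
Stationarity (grad_x L = 0): Q x + c + A^T lambda = 0.
Primal feasibility: A x = b.

This gives the KKT block system:
  [ Q   A^T ] [ x     ]   [-c ]
  [ A    0  ] [ lambda ] = [ b ]

Solving the linear system:
  x*      = (1.6061, 0.6364, 2.303)
  lambda* = (-7.2727)
  f(x*)   = 45.0455

x* = (1.6061, 0.6364, 2.303), lambda* = (-7.2727)


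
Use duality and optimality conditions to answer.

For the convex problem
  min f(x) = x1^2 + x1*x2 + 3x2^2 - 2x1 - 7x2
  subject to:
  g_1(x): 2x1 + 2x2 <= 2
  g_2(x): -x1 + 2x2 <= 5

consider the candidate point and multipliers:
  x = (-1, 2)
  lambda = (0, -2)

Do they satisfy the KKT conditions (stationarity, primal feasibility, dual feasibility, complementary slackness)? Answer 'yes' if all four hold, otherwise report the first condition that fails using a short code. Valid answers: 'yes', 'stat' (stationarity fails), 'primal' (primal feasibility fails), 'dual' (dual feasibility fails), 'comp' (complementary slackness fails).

Gradient of f: grad f(x) = Q x + c = (-2, 4)
Constraint values g_i(x) = a_i^T x - b_i:
  g_1((-1, 2)) = 0
  g_2((-1, 2)) = 0
Stationarity residual: grad f(x) + sum_i lambda_i a_i = (0, 0)
  -> stationarity OK
Primal feasibility (all g_i <= 0): OK
Dual feasibility (all lambda_i >= 0): FAILS
Complementary slackness (lambda_i * g_i(x) = 0 for all i): OK

Verdict: the first failing condition is dual_feasibility -> dual.

dual


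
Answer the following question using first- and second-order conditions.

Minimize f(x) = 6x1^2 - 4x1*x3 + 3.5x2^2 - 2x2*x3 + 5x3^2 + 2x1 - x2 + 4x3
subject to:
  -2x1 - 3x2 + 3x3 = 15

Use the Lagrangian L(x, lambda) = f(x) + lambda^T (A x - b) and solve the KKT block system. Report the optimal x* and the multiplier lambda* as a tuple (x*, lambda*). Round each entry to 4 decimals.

Form the Lagrangian:
  L(x, lambda) = (1/2) x^T Q x + c^T x + lambda^T (A x - b)
Stationarity (grad_x L = 0): Q x + c + A^T lambda = 0.
Primal feasibility: A x = b.

This gives the KKT block system:
  [ Q   A^T ] [ x     ]   [-c ]
  [ A    0  ] [ lambda ] = [ b ]

Solving the linear system:
  x*      = (-1.2383, -3.1807, 0.9938)
  lambda* = (-8.4174)
  f(x*)   = 65.4704

x* = (-1.2383, -3.1807, 0.9938), lambda* = (-8.4174)


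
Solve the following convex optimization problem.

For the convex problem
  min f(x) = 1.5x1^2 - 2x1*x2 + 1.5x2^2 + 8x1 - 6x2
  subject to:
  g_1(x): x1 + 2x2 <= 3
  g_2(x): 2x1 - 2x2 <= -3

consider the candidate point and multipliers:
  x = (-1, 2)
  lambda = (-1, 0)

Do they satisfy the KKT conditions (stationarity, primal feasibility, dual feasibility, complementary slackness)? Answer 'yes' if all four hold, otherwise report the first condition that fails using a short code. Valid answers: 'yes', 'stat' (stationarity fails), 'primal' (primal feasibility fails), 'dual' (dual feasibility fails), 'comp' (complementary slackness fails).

Gradient of f: grad f(x) = Q x + c = (1, 2)
Constraint values g_i(x) = a_i^T x - b_i:
  g_1((-1, 2)) = 0
  g_2((-1, 2)) = -3
Stationarity residual: grad f(x) + sum_i lambda_i a_i = (0, 0)
  -> stationarity OK
Primal feasibility (all g_i <= 0): OK
Dual feasibility (all lambda_i >= 0): FAILS
Complementary slackness (lambda_i * g_i(x) = 0 for all i): OK

Verdict: the first failing condition is dual_feasibility -> dual.

dual


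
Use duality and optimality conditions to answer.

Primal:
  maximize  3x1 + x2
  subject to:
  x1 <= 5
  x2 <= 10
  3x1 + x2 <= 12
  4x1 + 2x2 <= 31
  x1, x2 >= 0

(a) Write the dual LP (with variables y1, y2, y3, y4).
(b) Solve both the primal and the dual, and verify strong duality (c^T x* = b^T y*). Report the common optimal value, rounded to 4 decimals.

The standard primal-dual pair for 'max c^T x s.t. A x <= b, x >= 0' is:
  Dual:  min b^T y  s.t.  A^T y >= c,  y >= 0.

So the dual LP is:
  minimize  5y1 + 10y2 + 12y3 + 31y4
  subject to:
    y1 + 3y3 + 4y4 >= 3
    y2 + y3 + 2y4 >= 1
    y1, y2, y3, y4 >= 0

Solving the primal: x* = (0.6667, 10).
  primal value c^T x* = 12.
Solving the dual: y* = (0, 0, 1, 0).
  dual value b^T y* = 12.
Strong duality: c^T x* = b^T y*. Confirmed.

12


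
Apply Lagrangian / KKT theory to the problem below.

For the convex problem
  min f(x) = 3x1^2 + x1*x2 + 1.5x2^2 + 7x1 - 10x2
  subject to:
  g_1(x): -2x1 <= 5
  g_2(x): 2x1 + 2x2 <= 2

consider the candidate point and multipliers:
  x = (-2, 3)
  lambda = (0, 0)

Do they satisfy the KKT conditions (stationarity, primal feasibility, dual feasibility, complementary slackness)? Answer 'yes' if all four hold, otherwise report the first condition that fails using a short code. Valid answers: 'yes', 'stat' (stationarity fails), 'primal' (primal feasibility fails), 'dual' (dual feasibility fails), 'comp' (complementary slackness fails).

Gradient of f: grad f(x) = Q x + c = (-2, -3)
Constraint values g_i(x) = a_i^T x - b_i:
  g_1((-2, 3)) = -1
  g_2((-2, 3)) = 0
Stationarity residual: grad f(x) + sum_i lambda_i a_i = (-2, -3)
  -> stationarity FAILS
Primal feasibility (all g_i <= 0): OK
Dual feasibility (all lambda_i >= 0): OK
Complementary slackness (lambda_i * g_i(x) = 0 for all i): OK

Verdict: the first failing condition is stationarity -> stat.

stat


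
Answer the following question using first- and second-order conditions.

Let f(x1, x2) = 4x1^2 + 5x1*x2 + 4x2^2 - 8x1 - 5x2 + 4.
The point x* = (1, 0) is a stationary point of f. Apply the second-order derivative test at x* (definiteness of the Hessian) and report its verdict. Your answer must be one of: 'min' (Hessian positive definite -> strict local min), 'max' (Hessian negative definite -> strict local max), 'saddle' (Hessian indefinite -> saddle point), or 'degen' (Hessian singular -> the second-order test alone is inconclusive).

Compute the Hessian H = grad^2 f:
  H = [[8, 5], [5, 8]]
Verify stationarity: grad f(x*) = H x* + g = (0, 0).
Eigenvalues of H: 3, 13.
Both eigenvalues > 0, so H is positive definite -> x* is a strict local min.

min


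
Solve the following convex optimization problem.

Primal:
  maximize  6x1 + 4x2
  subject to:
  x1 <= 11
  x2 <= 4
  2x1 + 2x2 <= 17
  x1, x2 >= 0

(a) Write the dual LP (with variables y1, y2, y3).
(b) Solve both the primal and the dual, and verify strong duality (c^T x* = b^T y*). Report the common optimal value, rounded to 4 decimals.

The standard primal-dual pair for 'max c^T x s.t. A x <= b, x >= 0' is:
  Dual:  min b^T y  s.t.  A^T y >= c,  y >= 0.

So the dual LP is:
  minimize  11y1 + 4y2 + 17y3
  subject to:
    y1 + 2y3 >= 6
    y2 + 2y3 >= 4
    y1, y2, y3 >= 0

Solving the primal: x* = (8.5, 0).
  primal value c^T x* = 51.
Solving the dual: y* = (0, 0, 3).
  dual value b^T y* = 51.
Strong duality: c^T x* = b^T y*. Confirmed.

51


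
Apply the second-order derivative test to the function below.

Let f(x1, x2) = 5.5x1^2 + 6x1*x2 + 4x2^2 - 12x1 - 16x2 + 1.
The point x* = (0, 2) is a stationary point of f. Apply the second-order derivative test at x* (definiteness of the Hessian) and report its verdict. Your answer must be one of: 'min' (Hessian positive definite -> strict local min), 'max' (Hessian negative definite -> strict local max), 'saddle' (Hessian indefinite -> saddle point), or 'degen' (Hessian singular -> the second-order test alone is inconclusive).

Compute the Hessian H = grad^2 f:
  H = [[11, 6], [6, 8]]
Verify stationarity: grad f(x*) = H x* + g = (0, 0).
Eigenvalues of H: 3.3153, 15.6847.
Both eigenvalues > 0, so H is positive definite -> x* is a strict local min.

min


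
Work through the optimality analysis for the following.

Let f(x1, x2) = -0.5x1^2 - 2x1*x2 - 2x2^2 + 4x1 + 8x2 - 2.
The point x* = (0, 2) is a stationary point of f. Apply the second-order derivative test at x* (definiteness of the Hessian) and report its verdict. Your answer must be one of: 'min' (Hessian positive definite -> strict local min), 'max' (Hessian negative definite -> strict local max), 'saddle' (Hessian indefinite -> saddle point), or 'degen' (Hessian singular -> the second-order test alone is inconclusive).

Compute the Hessian H = grad^2 f:
  H = [[-1, -2], [-2, -4]]
Verify stationarity: grad f(x*) = H x* + g = (0, 0).
Eigenvalues of H: -5, 0.
H has a zero eigenvalue (singular; negative semidefinite but not definite), so H is neither positive definite, negative definite, nor indefinite. The second-order test alone is inconclusive -> degen.
(Indeed, f is constant along the null direction of H through x*, so x* is not a strict local extremum.)

degen


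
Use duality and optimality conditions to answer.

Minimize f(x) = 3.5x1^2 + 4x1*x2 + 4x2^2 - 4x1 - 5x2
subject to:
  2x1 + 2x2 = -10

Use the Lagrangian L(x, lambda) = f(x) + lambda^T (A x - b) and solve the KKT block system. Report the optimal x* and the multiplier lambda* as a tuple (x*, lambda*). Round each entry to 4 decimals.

Form the Lagrangian:
  L(x, lambda) = (1/2) x^T Q x + c^T x + lambda^T (A x - b)
Stationarity (grad_x L = 0): Q x + c + A^T lambda = 0.
Primal feasibility: A x = b.

This gives the KKT block system:
  [ Q   A^T ] [ x     ]   [-c ]
  [ A    0  ] [ lambda ] = [ b ]

Solving the linear system:
  x*      = (-3, -2)
  lambda* = (16.5)
  f(x*)   = 93.5

x* = (-3, -2), lambda* = (16.5)


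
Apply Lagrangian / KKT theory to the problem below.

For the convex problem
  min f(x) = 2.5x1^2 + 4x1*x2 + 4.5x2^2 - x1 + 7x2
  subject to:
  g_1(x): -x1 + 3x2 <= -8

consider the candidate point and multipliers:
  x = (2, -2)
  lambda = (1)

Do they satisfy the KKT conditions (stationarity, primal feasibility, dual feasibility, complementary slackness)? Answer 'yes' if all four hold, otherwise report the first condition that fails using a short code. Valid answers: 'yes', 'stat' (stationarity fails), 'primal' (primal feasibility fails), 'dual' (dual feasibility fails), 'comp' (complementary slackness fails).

Gradient of f: grad f(x) = Q x + c = (1, -3)
Constraint values g_i(x) = a_i^T x - b_i:
  g_1((2, -2)) = 0
Stationarity residual: grad f(x) + sum_i lambda_i a_i = (0, 0)
  -> stationarity OK
Primal feasibility (all g_i <= 0): OK
Dual feasibility (all lambda_i >= 0): OK
Complementary slackness (lambda_i * g_i(x) = 0 for all i): OK

Verdict: yes, KKT holds.

yes


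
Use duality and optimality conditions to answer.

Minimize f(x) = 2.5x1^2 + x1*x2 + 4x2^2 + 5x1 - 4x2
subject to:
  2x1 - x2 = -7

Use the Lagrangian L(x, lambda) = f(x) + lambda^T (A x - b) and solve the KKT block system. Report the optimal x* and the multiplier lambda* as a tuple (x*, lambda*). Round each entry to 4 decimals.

Form the Lagrangian:
  L(x, lambda) = (1/2) x^T Q x + c^T x + lambda^T (A x - b)
Stationarity (grad_x L = 0): Q x + c + A^T lambda = 0.
Primal feasibility: A x = b.

This gives the KKT block system:
  [ Q   A^T ] [ x     ]   [-c ]
  [ A    0  ] [ lambda ] = [ b ]

Solving the linear system:
  x*      = (-2.8293, 1.3415)
  lambda* = (3.9024)
  f(x*)   = 3.9024

x* = (-2.8293, 1.3415), lambda* = (3.9024)
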